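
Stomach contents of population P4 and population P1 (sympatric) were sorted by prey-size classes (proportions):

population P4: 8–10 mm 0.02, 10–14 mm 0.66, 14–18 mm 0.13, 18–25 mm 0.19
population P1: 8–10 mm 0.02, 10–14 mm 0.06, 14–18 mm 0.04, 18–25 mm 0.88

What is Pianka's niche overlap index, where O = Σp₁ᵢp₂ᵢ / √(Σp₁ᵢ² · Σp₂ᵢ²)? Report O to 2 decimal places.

0.34

Σ p₁ᵢp₂ᵢ = 0.0004 + 0.0396 + 0.0052 + 0.1672 = 0.2124
Σp_1ᵢ² = 0.02² + 0.66² + 0.13² + 0.19² = 0.0004 + 0.4356 + 0.0169 + 0.0361 = 0.4890
Σp_2ᵢ² = 0.02² + 0.06² + 0.04² + 0.88² = 0.0004 + 0.0036 + 0.0016 + 0.7744 = 0.7800
O = 0.2124 / √(0.4890 × 0.7800) = 0.2124 / 0.61759 = 0.3439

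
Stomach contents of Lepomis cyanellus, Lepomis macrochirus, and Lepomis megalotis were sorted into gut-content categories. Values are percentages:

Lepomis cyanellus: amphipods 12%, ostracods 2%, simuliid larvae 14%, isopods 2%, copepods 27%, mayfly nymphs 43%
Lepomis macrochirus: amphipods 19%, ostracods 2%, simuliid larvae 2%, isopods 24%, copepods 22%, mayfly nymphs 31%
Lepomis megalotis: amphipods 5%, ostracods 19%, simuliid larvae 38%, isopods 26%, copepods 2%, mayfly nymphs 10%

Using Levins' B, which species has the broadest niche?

Lepomis macrochirus

Convert percentages to proportions (divide by 100).
Σp_cyanᵢ² = 0.12² + 0.02² + 0.14² + 0.02² + 0.27² + 0.43² = 0.0144 + 0.0004 + 0.0196 + 0.0004 + 0.0729 + 0.1849 = 0.2926
B_cyan = 1 / 0.2926 = 3.4176
Σp_macrᵢ² = 0.19² + 0.02² + 0.02² + 0.24² + 0.22² + 0.31² = 0.0361 + 0.0004 + 0.0004 + 0.0576 + 0.0484 + 0.0961 = 0.2390
B_macr = 1 / 0.2390 = 4.1841
Σp_megaᵢ² = 0.05² + 0.19² + 0.38² + 0.26² + 0.02² + 0.10² = 0.0025 + 0.0361 + 0.1444 + 0.0676 + 0.0004 + 0.0100 = 0.2610
B_mega = 1 / 0.2610 = 3.8314
Highest B → broadest niche (most generalist): Lepomis macrochirus (B = 4.18).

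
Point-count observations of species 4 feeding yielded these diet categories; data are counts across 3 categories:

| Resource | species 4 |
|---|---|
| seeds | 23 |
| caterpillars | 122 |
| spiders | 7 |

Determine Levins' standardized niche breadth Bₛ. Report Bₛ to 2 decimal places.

Proportions for species 4 (n=152): 23/152=0.1513, 122/152=0.8026, 7/152=0.0461
Σpᵢ² = 0.1513² + 0.8026² + 0.0461² = 0.022892 + 0.644167 + 0.002125 = 0.669184
B = 1 / 0.669184 = 1.4944
Bₛ = (B − 1)/(n − 1) = (1.4944 − 1)/(3 − 1) = 0.4944/2 = 0.2472

0.25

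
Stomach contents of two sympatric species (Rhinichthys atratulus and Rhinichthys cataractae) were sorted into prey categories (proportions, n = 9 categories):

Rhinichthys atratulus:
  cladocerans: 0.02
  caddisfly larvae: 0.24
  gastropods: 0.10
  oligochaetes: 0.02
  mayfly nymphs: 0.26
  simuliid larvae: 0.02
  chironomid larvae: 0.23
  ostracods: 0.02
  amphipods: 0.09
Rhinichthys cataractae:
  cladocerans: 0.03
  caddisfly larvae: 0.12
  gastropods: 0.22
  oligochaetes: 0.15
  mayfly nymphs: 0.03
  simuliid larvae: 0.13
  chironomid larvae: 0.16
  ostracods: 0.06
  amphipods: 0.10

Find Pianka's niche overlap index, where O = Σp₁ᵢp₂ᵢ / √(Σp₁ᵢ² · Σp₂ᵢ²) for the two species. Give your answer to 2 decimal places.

Σ p₁ᵢp₂ᵢ = 0.0006 + 0.0288 + 0.0220 + 0.0030 + 0.0078 + 0.0026 + 0.0368 + 0.0012 + 0.0090 = 0.1118
Σp_1ᵢ² = 0.02² + 0.24² + 0.10² + 0.02² + 0.26² + 0.02² + 0.23² + 0.02² + 0.09² = 0.0004 + 0.0576 + 0.0100 + 0.0004 + 0.0676 + 0.0004 + 0.0529 + 0.0004 + 0.0081 = 0.1978
Σp_2ᵢ² = 0.03² + 0.12² + 0.22² + 0.15² + 0.03² + 0.13² + 0.16² + 0.06² + 0.10² = 0.0009 + 0.0144 + 0.0484 + 0.0225 + 0.0009 + 0.0169 + 0.0256 + 0.0036 + 0.0100 = 0.1432
O = 0.1118 / √(0.1978 × 0.1432) = 0.1118 / 0.16830 = 0.6643

0.66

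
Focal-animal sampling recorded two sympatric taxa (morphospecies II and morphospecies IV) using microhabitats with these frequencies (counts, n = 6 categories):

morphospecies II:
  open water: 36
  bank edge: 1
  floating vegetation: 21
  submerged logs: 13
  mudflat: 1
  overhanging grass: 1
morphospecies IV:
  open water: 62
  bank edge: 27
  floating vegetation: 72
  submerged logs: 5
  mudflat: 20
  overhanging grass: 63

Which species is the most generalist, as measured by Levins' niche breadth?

morphospecies IV

Proportions for morphospecies II (n=73): 36/73=0.4932, 1/73=0.0137, 21/73=0.2877, 13/73=0.1781, 1/73=0.0137, 1/73=0.0137
Proportions for morphospecies IV (n=249): 62/249=0.2490, 27/249=0.1084, 72/249=0.2892, 5/249=0.0201, 20/249=0.0803, 63/249=0.2530
Σp_IIᵢ² = 0.4932² + 0.0137² + 0.2877² + 0.1781² + 0.0137² + 0.0137² = 0.243246 + 0.000188 + 0.082771 + 0.031720 + 0.000188 + 0.000188 = 0.358301
B_II = 1 / 0.358301 = 2.7909
Σp_IVᵢ² = 0.2490² + 0.1084² + 0.2892² + 0.0201² + 0.0803² + 0.2530² = 0.062001 + 0.011751 + 0.083637 + 0.000404 + 0.006448 + 0.064009 = 0.228250
B_IV = 1 / 0.228250 = 4.3812
Highest B → broadest niche (most generalist): morphospecies IV (B = 4.38).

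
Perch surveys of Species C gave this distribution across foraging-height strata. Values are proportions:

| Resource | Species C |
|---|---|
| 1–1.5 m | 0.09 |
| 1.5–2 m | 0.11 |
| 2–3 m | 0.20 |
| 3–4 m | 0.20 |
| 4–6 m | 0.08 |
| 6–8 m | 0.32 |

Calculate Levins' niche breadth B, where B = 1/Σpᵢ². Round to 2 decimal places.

4.78

Σpᵢ² = 0.09² + 0.11² + 0.20² + 0.20² + 0.08² + 0.32² = 0.0081 + 0.0121 + 0.0400 + 0.0400 + 0.0064 + 0.1024 = 0.2090
B = 1 / 0.2090 = 4.7847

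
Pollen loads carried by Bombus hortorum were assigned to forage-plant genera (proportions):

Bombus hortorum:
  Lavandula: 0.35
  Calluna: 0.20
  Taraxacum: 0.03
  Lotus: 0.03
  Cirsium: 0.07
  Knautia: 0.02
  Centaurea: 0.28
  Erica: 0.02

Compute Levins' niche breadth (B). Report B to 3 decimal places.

4.026

Σpᵢ² = 0.35² + 0.20² + 0.03² + 0.03² + 0.07² + 0.02² + 0.28² + 0.02² = 0.1225 + 0.0400 + 0.0009 + 0.0009 + 0.0049 + 0.0004 + 0.0784 + 0.0004 = 0.2484
B = 1 / 0.2484 = 4.02576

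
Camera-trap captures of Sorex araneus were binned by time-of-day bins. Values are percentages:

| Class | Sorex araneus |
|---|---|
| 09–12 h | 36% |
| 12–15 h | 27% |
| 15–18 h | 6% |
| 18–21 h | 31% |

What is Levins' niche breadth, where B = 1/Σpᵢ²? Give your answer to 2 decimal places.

Convert percentages to proportions (divide by 100).
Σpᵢ² = 0.36² + 0.27² + 0.06² + 0.31² = 0.1296 + 0.0729 + 0.0036 + 0.0961 = 0.3022
B = 1 / 0.3022 = 3.3091

3.31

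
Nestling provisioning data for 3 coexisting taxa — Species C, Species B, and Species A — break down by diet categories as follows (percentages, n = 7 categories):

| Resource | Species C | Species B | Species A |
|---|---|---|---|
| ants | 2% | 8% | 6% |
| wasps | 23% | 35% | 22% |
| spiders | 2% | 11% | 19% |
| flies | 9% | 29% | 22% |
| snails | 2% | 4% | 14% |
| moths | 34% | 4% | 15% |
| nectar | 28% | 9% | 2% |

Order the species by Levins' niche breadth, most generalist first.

Species A > Species B > Species C

Convert percentages to proportions (divide by 100).
Σp_Cᵢ² = 0.02² + 0.23² + 0.02² + 0.09² + 0.02² + 0.34² + 0.28² = 0.0004 + 0.0529 + 0.0004 + 0.0081 + 0.0004 + 0.1156 + 0.0784 = 0.2562
B_C = 1 / 0.2562 = 3.9032
Σp_Bᵢ² = 0.08² + 0.35² + 0.11² + 0.29² + 0.04² + 0.04² + 0.09² = 0.0064 + 0.1225 + 0.0121 + 0.0841 + 0.0016 + 0.0016 + 0.0081 = 0.2364
B_B = 1 / 0.2364 = 4.2301
Σp_Aᵢ² = 0.06² + 0.22² + 0.19² + 0.22² + 0.14² + 0.15² + 0.02² = 0.0036 + 0.0484 + 0.0361 + 0.0484 + 0.0196 + 0.0225 + 0.0004 = 0.1790
B_A = 1 / 0.1790 = 5.5866
Ranking by B (broadest → narrowest): Species A (5.59) > Species B (4.23) > Species C (3.90)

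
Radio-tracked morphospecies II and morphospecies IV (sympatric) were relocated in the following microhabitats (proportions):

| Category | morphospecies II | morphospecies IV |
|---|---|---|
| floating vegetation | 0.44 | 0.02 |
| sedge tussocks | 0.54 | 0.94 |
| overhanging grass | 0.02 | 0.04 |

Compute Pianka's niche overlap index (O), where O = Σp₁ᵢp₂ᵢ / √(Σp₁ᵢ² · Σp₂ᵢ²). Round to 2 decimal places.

0.79

Σ p₁ᵢp₂ᵢ = 0.0088 + 0.5076 + 0.0008 = 0.5172
Σp_1ᵢ² = 0.44² + 0.54² + 0.02² = 0.1936 + 0.2916 + 0.0004 = 0.4856
Σp_2ᵢ² = 0.02² + 0.94² + 0.04² = 0.0004 + 0.8836 + 0.0016 = 0.8856
O = 0.5172 / √(0.4856 × 0.8856) = 0.5172 / 0.65578 = 0.7887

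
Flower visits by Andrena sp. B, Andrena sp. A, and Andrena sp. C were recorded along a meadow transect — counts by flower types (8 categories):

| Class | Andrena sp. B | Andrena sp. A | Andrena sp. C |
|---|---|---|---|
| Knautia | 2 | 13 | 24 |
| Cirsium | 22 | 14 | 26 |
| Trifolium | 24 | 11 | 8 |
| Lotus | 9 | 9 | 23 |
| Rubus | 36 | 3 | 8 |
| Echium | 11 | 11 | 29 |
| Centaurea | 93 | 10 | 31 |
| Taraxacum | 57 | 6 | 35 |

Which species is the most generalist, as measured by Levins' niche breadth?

Andrena sp. A

Proportions for Andrena sp. B (n=254): 2/254=0.0079, 22/254=0.0866, 24/254=0.0945, 9/254=0.0354, 36/254=0.1417, 11/254=0.0433, 93/254=0.3661, 57/254=0.2244
Proportions for Andrena sp. A (n=77): 13/77=0.1688, 14/77=0.1818, 11/77=0.1429, 9/77=0.1169, 3/77=0.0390, 11/77=0.1429, 10/77=0.1299, 6/77=0.0779
Proportions for Andrena sp. C (n=184): 24/184=0.1304, 26/184=0.1413, 8/184=0.0435, 23/184=0.1250, 8/184=0.0435, 29/184=0.1576, 31/184=0.1685, 35/184=0.1902
Σp_Bᵢ² = 0.0079² + 0.0866² + 0.0945² + 0.0354² + 0.1417² + 0.0433² + 0.3661² + 0.2244² = 0.000062 + 0.007500 + 0.008930 + 0.001253 + 0.020079 + 0.001875 + 0.134029 + 0.050355 = 0.224083
B_B = 1 / 0.224083 = 4.4626
Σp_Aᵢ² = 0.1688² + 0.1818² + 0.1429² + 0.1169² + 0.0390² + 0.1429² + 0.1299² + 0.0779² = 0.028493 + 0.033051 + 0.020420 + 0.013666 + 0.001521 + 0.020420 + 0.016874 + 0.006068 = 0.140513
B_A = 1 / 0.140513 = 7.1168
Σp_Cᵢ² = 0.1304² + 0.1413² + 0.0435² + 0.1250² + 0.0435² + 0.1576² + 0.1685² + 0.1902² = 0.017004 + 0.019966 + 0.001892 + 0.015625 + 0.001892 + 0.024838 + 0.028392 + 0.036176 = 0.145785
B_C = 1 / 0.145785 = 6.8594
Highest B → broadest niche (most generalist): Andrena sp. A (B = 7.12).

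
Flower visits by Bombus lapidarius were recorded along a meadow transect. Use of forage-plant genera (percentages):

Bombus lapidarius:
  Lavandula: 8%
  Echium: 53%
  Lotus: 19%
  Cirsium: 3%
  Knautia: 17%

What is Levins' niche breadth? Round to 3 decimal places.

2.831

Convert percentages to proportions (divide by 100).
Σpᵢ² = 0.08² + 0.53² + 0.19² + 0.03² + 0.17² = 0.0064 + 0.2809 + 0.0361 + 0.0009 + 0.0289 = 0.3532
B = 1 / 0.3532 = 2.83126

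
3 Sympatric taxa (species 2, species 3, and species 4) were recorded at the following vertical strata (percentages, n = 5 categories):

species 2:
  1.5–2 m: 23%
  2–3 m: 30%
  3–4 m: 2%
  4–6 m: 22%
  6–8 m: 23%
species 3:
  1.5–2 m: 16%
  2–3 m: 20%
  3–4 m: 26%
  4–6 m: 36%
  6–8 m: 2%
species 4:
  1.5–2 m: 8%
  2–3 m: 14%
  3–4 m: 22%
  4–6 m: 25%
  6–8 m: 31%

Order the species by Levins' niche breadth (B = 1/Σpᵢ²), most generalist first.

species 4 > species 2 > species 3

Convert percentages to proportions (divide by 100).
Σp_2ᵢ² = 0.23² + 0.30² + 0.02² + 0.22² + 0.23² = 0.0529 + 0.0900 + 0.0004 + 0.0484 + 0.0529 = 0.2446
B_2 = 1 / 0.2446 = 4.0883
Σp_3ᵢ² = 0.16² + 0.20² + 0.26² + 0.36² + 0.02² = 0.0256 + 0.0400 + 0.0676 + 0.1296 + 0.0004 = 0.2632
B_3 = 1 / 0.2632 = 3.7994
Σp_4ᵢ² = 0.08² + 0.14² + 0.22² + 0.25² + 0.31² = 0.0064 + 0.0196 + 0.0484 + 0.0625 + 0.0961 = 0.2330
B_4 = 1 / 0.2330 = 4.2918
Ranking by B (broadest → narrowest): species 4 (4.29) > species 2 (4.09) > species 3 (3.80)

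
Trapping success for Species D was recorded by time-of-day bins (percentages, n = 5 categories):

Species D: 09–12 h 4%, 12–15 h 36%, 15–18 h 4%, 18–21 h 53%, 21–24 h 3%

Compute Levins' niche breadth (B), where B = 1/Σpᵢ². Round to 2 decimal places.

2.41

Convert percentages to proportions (divide by 100).
Σpᵢ² = 0.04² + 0.36² + 0.04² + 0.53² + 0.03² = 0.0016 + 0.1296 + 0.0016 + 0.2809 + 0.0009 = 0.4146
B = 1 / 0.4146 = 2.4120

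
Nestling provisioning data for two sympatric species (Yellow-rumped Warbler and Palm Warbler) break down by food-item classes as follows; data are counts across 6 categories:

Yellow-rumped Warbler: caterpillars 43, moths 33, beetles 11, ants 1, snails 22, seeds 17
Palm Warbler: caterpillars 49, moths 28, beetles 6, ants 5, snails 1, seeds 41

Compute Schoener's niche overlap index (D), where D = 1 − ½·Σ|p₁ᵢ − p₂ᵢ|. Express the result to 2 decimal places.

0.75

Proportions for Yellow-rumped Warbler (n=127): 43/127=0.3386, 33/127=0.2598, 11/127=0.0866, 1/127=0.0079, 22/127=0.1732, 17/127=0.1339
Proportions for Palm Warbler (n=130): 49/130=0.3769, 28/130=0.2154, 6/130=0.0462, 5/130=0.0385, 1/130=0.0077, 41/130=0.3154
Σ|p₁ᵢ − p₂ᵢ| = 0.0383 + 0.0444 + 0.0404 + 0.0306 + 0.1655 + 0.1815 = 0.5007
D = 1 − ½ × 0.5007 = 1 − 0.25035 = 0.74965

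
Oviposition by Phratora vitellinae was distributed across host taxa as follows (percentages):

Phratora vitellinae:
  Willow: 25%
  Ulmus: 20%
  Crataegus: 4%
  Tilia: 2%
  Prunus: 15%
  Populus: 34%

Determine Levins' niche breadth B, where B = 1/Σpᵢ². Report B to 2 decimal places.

4.12

Convert percentages to proportions (divide by 100).
Σpᵢ² = 0.25² + 0.20² + 0.04² + 0.02² + 0.15² + 0.34² = 0.0625 + 0.0400 + 0.0016 + 0.0004 + 0.0225 + 0.1156 = 0.2426
B = 1 / 0.2426 = 4.1220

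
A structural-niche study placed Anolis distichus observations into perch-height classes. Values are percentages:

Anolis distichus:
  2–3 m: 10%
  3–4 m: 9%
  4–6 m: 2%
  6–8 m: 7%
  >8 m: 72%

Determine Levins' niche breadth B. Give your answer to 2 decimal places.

Convert percentages to proportions (divide by 100).
Σpᵢ² = 0.10² + 0.09² + 0.02² + 0.07² + 0.72² = 0.0100 + 0.0081 + 0.0004 + 0.0049 + 0.5184 = 0.5418
B = 1 / 0.5418 = 1.8457

1.85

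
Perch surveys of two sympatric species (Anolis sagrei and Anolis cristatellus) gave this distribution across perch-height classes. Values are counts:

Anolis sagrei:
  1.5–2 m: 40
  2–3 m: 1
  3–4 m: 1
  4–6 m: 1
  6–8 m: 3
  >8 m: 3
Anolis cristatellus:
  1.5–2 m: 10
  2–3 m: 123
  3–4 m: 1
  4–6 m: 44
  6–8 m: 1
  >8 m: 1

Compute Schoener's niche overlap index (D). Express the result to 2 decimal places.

Proportions for Anolis sagrei (n=49): 40/49=0.8163, 1/49=0.0204, 1/49=0.0204, 1/49=0.0204, 3/49=0.0612, 3/49=0.0612
Proportions for Anolis cristatellus (n=180): 10/180=0.0556, 123/180=0.6833, 1/180=0.0056, 44/180=0.2444, 1/180=0.0056, 1/180=0.0056
Σ|p₁ᵢ − p₂ᵢ| = 0.7607 + 0.6629 + 0.0148 + 0.2240 + 0.0556 + 0.0556 = 1.7736
D = 1 − ½ × 1.7736 = 1 − 0.88680 = 0.11320

0.11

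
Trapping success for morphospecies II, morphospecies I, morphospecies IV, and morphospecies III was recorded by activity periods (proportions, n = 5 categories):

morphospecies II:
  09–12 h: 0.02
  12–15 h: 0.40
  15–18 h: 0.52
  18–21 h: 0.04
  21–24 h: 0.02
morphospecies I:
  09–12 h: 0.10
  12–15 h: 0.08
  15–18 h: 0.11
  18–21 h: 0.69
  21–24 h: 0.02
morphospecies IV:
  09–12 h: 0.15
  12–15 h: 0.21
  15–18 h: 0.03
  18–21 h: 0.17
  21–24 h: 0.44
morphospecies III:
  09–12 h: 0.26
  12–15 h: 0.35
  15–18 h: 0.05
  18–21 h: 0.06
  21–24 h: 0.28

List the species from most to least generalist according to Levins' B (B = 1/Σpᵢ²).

morphospecies III > morphospecies IV > morphospecies II > morphospecies I

Σp_IIᵢ² = 0.02² + 0.40² + 0.52² + 0.04² + 0.02² = 0.0004 + 0.1600 + 0.2704 + 0.0016 + 0.0004 = 0.4328
B_II = 1 / 0.4328 = 2.3105
Σp_Iᵢ² = 0.10² + 0.08² + 0.11² + 0.69² + 0.02² = 0.0100 + 0.0064 + 0.0121 + 0.4761 + 0.0004 = 0.5050
B_I = 1 / 0.5050 = 1.9802
Σp_IVᵢ² = 0.15² + 0.21² + 0.03² + 0.17² + 0.44² = 0.0225 + 0.0441 + 0.0009 + 0.0289 + 0.1936 = 0.2900
B_IV = 1 / 0.2900 = 3.4483
Σp_IIIᵢ² = 0.26² + 0.35² + 0.05² + 0.06² + 0.28² = 0.0676 + 0.1225 + 0.0025 + 0.0036 + 0.0784 = 0.2746
B_III = 1 / 0.2746 = 3.6417
Ranking by B (broadest → narrowest): morphospecies III (3.64) > morphospecies IV (3.45) > morphospecies II (2.31) > morphospecies I (1.98)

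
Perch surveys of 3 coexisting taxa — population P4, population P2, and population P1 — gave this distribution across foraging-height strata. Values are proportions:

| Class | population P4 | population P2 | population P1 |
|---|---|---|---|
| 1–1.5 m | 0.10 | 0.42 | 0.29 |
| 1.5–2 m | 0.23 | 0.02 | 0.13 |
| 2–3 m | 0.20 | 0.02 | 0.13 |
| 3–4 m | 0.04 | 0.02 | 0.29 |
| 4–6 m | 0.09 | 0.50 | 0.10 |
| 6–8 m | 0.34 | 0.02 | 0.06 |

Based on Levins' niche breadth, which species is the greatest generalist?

population P1

Σp_P4ᵢ² = 0.10² + 0.23² + 0.20² + 0.04² + 0.09² + 0.34² = 0.0100 + 0.0529 + 0.0400 + 0.0016 + 0.0081 + 0.1156 = 0.2282
B_P4 = 1 / 0.2282 = 4.3821
Σp_P2ᵢ² = 0.42² + 0.02² + 0.02² + 0.02² + 0.50² + 0.02² = 0.1764 + 0.0004 + 0.0004 + 0.0004 + 0.2500 + 0.0004 = 0.4280
B_P2 = 1 / 0.4280 = 2.3364
Σp_P1ᵢ² = 0.29² + 0.13² + 0.13² + 0.29² + 0.10² + 0.06² = 0.0841 + 0.0169 + 0.0169 + 0.0841 + 0.0100 + 0.0036 = 0.2156
B_P1 = 1 / 0.2156 = 4.6382
Highest B → broadest niche (most generalist): population P1 (B = 4.64).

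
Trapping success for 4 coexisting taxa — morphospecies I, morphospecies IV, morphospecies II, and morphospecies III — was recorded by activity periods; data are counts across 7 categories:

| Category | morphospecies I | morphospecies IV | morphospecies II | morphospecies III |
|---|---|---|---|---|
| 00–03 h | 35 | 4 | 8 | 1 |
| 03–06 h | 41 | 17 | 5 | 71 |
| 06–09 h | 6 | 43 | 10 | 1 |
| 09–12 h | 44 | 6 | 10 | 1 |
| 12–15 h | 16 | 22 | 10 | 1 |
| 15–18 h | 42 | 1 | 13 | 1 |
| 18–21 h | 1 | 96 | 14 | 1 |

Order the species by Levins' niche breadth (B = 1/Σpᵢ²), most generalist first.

morphospecies II > morphospecies I > morphospecies IV > morphospecies III

Proportions for morphospecies I (n=185): 35/185=0.1892, 41/185=0.2216, 6/185=0.0324, 44/185=0.2378, 16/185=0.0865, 42/185=0.2270, 1/185=0.0054
Proportions for morphospecies IV (n=189): 4/189=0.0212, 17/189=0.0899, 43/189=0.2275, 6/189=0.0317, 22/189=0.1164, 1/189=0.0053, 96/189=0.5079
Proportions for morphospecies II (n=70): 8/70=0.1143, 5/70=0.0714, 10/70=0.1429, 10/70=0.1429, 10/70=0.1429, 13/70=0.1857, 14/70=0.2000
Proportions for morphospecies III (n=77): 1/77=0.0130, 71/77=0.9221, 1/77=0.0130, 1/77=0.0130, 1/77=0.0130, 1/77=0.0130, 1/77=0.0130
Σp_Iᵢ² = 0.1892² + 0.2216² + 0.0324² + 0.2378² + 0.0865² + 0.2270² + 0.0054² = 0.035797 + 0.049107 + 0.001050 + 0.056549 + 0.007482 + 0.051529 + 0.000029 = 0.201543
B_I = 1 / 0.201543 = 4.9617
Σp_IVᵢ² = 0.0212² + 0.0899² + 0.2275² + 0.0317² + 0.1164² + 0.0053² + 0.5079² = 0.000449 + 0.008082 + 0.051756 + 0.001005 + 0.013549 + 0.000028 + 0.257962 = 0.332831
B_IV = 1 / 0.332831 = 3.0045
Σp_IIᵢ² = 0.1143² + 0.0714² + 0.1429² + 0.1429² + 0.1429² + 0.1857² + 0.2000² = 0.013064 + 0.005098 + 0.020420 + 0.020420 + 0.020420 + 0.034484 + 0.040000 = 0.153906
B_II = 1 / 0.153906 = 6.4975
Σp_IIIᵢ² = 0.0130² + 0.9221² + 0.0130² + 0.0130² + 0.0130² + 0.0130² + 0.0130² = 0.000169 + 0.850268 + 0.000169 + 0.000169 + 0.000169 + 0.000169 + 0.000169 = 0.851282
B_III = 1 / 0.851282 = 1.1747
Ranking by B (broadest → narrowest): morphospecies II (6.50) > morphospecies I (4.96) > morphospecies IV (3.00) > morphospecies III (1.17)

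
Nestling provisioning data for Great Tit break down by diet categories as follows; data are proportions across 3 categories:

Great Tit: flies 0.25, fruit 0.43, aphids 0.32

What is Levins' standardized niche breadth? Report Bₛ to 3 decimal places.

Σpᵢ² = 0.25² + 0.43² + 0.32² = 0.0625 + 0.1849 + 0.1024 = 0.3498
B = 1 / 0.3498 = 2.85878
Bₛ = (B − 1)/(n − 1) = (2.85878 − 1)/(3 − 1) = 1.85878/2 = 0.92939

0.929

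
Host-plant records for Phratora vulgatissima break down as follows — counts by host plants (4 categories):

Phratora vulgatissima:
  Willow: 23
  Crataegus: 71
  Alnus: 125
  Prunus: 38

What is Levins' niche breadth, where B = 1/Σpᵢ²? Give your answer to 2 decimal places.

2.92

Proportions for Phratora vulgatissima (n=257): 23/257=0.0895, 71/257=0.2763, 125/257=0.4864, 38/257=0.1479
Σpᵢ² = 0.0895² + 0.2763² + 0.4864² + 0.1479² = 0.008010 + 0.076342 + 0.236585 + 0.021874 = 0.342811
B = 1 / 0.342811 = 2.9171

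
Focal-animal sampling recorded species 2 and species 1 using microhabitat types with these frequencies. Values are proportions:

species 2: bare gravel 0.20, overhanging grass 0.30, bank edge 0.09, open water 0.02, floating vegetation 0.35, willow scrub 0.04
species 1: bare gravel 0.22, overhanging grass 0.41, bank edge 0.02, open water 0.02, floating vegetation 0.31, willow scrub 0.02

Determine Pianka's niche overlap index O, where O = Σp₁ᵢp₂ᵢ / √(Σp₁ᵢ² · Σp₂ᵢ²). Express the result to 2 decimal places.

0.97

Σ p₁ᵢp₂ᵢ = 0.0440 + 0.1230 + 0.0018 + 0.0004 + 0.1085 + 0.0008 = 0.2785
Σp_1ᵢ² = 0.20² + 0.30² + 0.09² + 0.02² + 0.35² + 0.04² = 0.0400 + 0.0900 + 0.0081 + 0.0004 + 0.1225 + 0.0016 = 0.2626
Σp_2ᵢ² = 0.22² + 0.41² + 0.02² + 0.02² + 0.31² + 0.02² = 0.0484 + 0.1681 + 0.0004 + 0.0004 + 0.0961 + 0.0004 = 0.3138
O = 0.2785 / √(0.2626 × 0.3138) = 0.2785 / 0.28706 = 0.9702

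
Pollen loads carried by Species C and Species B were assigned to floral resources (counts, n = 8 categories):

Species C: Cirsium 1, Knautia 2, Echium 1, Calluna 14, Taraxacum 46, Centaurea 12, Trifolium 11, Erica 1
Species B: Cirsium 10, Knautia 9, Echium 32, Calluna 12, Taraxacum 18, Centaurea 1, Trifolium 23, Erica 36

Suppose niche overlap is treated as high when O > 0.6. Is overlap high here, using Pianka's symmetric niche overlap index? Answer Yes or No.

Proportions for Species C (n=88): 1/88=0.0114, 2/88=0.0227, 1/88=0.0114, 14/88=0.1591, 46/88=0.5227, 12/88=0.1364, 11/88=0.1250, 1/88=0.0114
Proportions for Species B (n=141): 10/141=0.0709, 9/141=0.0638, 32/141=0.2270, 12/141=0.0851, 18/141=0.1277, 1/141=0.0071, 23/141=0.1631, 36/141=0.2553
Σ p₁ᵢp₂ᵢ = 0.000808 + 0.001448 + 0.002588 + 0.013539 + 0.066749 + 0.000968 + 0.020388 + 0.002910 = 0.109398
Σp_1ᵢ² = 0.0114² + 0.0227² + 0.0114² + 0.1591² + 0.5227² + 0.1364² + 0.1250² + 0.0114² = 0.000130 + 0.000515 + 0.000130 + 0.025313 + 0.273215 + 0.018605 + 0.015625 + 0.000130 = 0.333663
Σp_2ᵢ² = 0.0709² + 0.0638² + 0.2270² + 0.0851² + 0.1277² + 0.0071² + 0.1631² + 0.2553² = 0.005027 + 0.004070 + 0.051529 + 0.007242 + 0.016307 + 0.000050 + 0.026602 + 0.065178 = 0.176005
O = 0.109398 / √(0.333663 × 0.176005) = 0.109398 / 0.2423352 = 0.4514
O = 0.4514 < 0.6 → No.

No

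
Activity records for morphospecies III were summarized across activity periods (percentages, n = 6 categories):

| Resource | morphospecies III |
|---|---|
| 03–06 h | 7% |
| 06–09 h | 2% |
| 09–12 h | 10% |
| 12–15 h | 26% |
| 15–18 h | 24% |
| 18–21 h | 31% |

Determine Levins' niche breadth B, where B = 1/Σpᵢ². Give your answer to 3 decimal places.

4.227

Convert percentages to proportions (divide by 100).
Σpᵢ² = 0.07² + 0.02² + 0.10² + 0.26² + 0.24² + 0.31² = 0.0049 + 0.0004 + 0.0100 + 0.0676 + 0.0576 + 0.0961 = 0.2366
B = 1 / 0.2366 = 4.22654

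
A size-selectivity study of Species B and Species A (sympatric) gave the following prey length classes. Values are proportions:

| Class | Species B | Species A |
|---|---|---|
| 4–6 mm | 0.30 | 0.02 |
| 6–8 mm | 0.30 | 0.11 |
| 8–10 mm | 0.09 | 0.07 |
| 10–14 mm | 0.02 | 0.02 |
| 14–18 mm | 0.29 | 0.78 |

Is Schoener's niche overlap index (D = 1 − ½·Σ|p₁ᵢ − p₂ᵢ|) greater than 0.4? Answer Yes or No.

Yes

Σ|p₁ᵢ − p₂ᵢ| = 0.28 + 0.19 + 0.02 + 0.00 + 0.49 = 0.98
D = 1 − ½ × 0.98 = 1 − 0.490 = 0.5100
D = 0.5100 > 0.4 → Yes.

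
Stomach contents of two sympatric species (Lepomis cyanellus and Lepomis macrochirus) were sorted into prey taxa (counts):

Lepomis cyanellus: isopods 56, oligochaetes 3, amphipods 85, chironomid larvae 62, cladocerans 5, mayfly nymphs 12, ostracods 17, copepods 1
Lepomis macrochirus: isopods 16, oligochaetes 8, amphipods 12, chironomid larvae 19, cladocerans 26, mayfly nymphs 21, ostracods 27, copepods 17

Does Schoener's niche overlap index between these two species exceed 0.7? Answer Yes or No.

No

Proportions for Lepomis cyanellus (n=241): 56/241=0.2324, 3/241=0.0124, 85/241=0.3527, 62/241=0.2573, 5/241=0.0207, 12/241=0.0498, 17/241=0.0705, 1/241=0.0041
Proportions for Lepomis macrochirus (n=146): 16/146=0.1096, 8/146=0.0548, 12/146=0.0822, 19/146=0.1301, 26/146=0.1781, 21/146=0.1438, 27/146=0.1849, 17/146=0.1164
Σ|p₁ᵢ − p₂ᵢ| = 0.1228 + 0.0424 + 0.2705 + 0.1272 + 0.1574 + 0.0940 + 0.1144 + 0.1123 = 1.0410
D = 1 − ½ × 1.0410 = 1 − 0.52050 = 0.47950
D = 0.47950 < 0.7 → No.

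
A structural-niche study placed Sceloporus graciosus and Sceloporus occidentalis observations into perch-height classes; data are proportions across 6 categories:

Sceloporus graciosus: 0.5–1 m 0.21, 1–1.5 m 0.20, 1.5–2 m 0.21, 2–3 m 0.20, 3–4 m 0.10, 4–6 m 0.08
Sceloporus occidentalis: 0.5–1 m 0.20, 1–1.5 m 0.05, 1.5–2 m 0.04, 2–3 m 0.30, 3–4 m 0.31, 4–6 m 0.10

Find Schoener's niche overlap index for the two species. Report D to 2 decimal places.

0.67

Σ|p₁ᵢ − p₂ᵢ| = 0.01 + 0.15 + 0.17 + 0.10 + 0.21 + 0.02 = 0.66
D = 1 − ½ × 0.66 = 1 − 0.330 = 0.6700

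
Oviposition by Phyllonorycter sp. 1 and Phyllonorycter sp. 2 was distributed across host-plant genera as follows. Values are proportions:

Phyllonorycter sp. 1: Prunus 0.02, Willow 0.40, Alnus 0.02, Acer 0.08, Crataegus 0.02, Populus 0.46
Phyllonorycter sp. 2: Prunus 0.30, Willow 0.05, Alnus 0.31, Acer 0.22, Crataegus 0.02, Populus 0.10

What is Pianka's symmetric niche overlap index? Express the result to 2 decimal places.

0.31

Σ p₁ᵢp₂ᵢ = 0.0060 + 0.0200 + 0.0062 + 0.0176 + 0.0004 + 0.0460 = 0.0962
Σp_1ᵢ² = 0.02² + 0.40² + 0.02² + 0.08² + 0.02² + 0.46² = 0.0004 + 0.1600 + 0.0004 + 0.0064 + 0.0004 + 0.2116 = 0.3792
Σp_2ᵢ² = 0.30² + 0.05² + 0.31² + 0.22² + 0.02² + 0.10² = 0.0900 + 0.0025 + 0.0961 + 0.0484 + 0.0004 + 0.0100 = 0.2474
O = 0.0962 / √(0.3792 × 0.2474) = 0.0962 / 0.30629 = 0.3141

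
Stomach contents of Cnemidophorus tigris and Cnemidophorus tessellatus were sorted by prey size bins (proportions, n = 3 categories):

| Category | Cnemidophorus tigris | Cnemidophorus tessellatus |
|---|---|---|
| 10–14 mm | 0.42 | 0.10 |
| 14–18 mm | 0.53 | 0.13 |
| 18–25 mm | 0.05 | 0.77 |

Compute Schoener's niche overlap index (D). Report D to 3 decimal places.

Σ|p₁ᵢ − p₂ᵢ| = 0.32 + 0.40 + 0.72 = 1.44
D = 1 − ½ × 1.44 = 1 − 0.720 = 0.28000

0.280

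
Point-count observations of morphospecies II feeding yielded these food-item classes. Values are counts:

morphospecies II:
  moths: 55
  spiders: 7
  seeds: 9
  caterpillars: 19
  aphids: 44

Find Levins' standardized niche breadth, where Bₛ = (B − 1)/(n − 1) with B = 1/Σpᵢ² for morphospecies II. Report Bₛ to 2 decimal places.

Proportions for morphospecies II (n=134): 55/134=0.4104, 7/134=0.0522, 9/134=0.0672, 19/134=0.1418, 44/134=0.3284
Σpᵢ² = 0.4104² + 0.0522² + 0.0672² + 0.1418² + 0.3284² = 0.168428 + 0.002725 + 0.004516 + 0.020107 + 0.107847 = 0.303623
B = 1 / 0.303623 = 3.2936
Bₛ = (B − 1)/(n − 1) = (3.2936 − 1)/(5 − 1) = 2.2936/4 = 0.5734

0.57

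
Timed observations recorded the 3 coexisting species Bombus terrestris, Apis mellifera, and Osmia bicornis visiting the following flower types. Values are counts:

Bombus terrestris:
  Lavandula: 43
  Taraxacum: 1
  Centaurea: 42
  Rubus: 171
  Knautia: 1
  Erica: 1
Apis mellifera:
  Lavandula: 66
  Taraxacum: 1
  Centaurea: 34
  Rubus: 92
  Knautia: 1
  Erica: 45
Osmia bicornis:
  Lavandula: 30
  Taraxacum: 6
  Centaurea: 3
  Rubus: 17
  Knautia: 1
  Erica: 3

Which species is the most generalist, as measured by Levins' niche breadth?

Apis mellifera

Proportions for Bombus terrestris (n=259): 43/259=0.1660, 1/259=0.0039, 42/259=0.1622, 171/259=0.6602, 1/259=0.0039, 1/259=0.0039
Proportions for Apis mellifera (n=239): 66/239=0.2762, 1/239=0.0042, 34/239=0.1423, 92/239=0.3849, 1/239=0.0042, 45/239=0.1883
Proportions for Osmia bicornis (n=60): 30/60=0.5000, 6/60=0.1000, 3/60=0.0500, 17/60=0.2833, 1/60=0.0167, 3/60=0.0500
Σp_terrᵢ² = 0.1660² + 0.0039² + 0.1622² + 0.6602² + 0.0039² + 0.0039² = 0.027556 + 0.000015 + 0.026309 + 0.435864 + 0.000015 + 0.000015 = 0.489774
B_terr = 1 / 0.489774 = 2.0418
Σp_mellᵢ² = 0.2762² + 0.0042² + 0.1423² + 0.3849² + 0.0042² + 0.1883² = 0.076286 + 0.000018 + 0.020249 + 0.148148 + 0.000018 + 0.035457 = 0.280176
B_mell = 1 / 0.280176 = 3.5692
Σp_bicoᵢ² = 0.5000² + 0.1000² + 0.0500² + 0.2833² + 0.0167² + 0.0500² = 0.250000 + 0.010000 + 0.002500 + 0.080259 + 0.000279 + 0.002500 = 0.345538
B_bico = 1 / 0.345538 = 2.8940
Highest B → broadest niche (most generalist): Apis mellifera (B = 3.57).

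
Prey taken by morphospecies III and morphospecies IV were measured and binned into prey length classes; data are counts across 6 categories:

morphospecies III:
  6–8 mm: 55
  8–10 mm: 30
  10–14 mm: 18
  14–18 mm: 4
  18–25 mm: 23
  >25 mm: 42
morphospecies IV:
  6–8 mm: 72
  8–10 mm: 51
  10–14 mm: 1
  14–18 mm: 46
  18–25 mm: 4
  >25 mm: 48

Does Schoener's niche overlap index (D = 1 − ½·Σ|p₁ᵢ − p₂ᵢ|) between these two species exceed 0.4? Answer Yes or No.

Yes

Proportions for morphospecies III (n=172): 55/172=0.3198, 30/172=0.1744, 18/172=0.1047, 4/172=0.0233, 23/172=0.1337, 42/172=0.2442
Proportions for morphospecies IV (n=222): 72/222=0.3243, 51/222=0.2297, 1/222=0.0045, 46/222=0.2072, 4/222=0.0180, 48/222=0.2162
Σ|p₁ᵢ − p₂ᵢ| = 0.0045 + 0.0553 + 0.1002 + 0.1839 + 0.1157 + 0.0280 = 0.4876
D = 1 − ½ × 0.4876 = 1 − 0.24380 = 0.75620
D = 0.75620 > 0.4 → Yes.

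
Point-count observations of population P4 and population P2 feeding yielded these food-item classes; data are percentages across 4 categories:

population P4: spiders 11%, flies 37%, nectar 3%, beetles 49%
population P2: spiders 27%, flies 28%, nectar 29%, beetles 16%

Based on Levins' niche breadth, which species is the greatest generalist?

population P2

Convert percentages to proportions (divide by 100).
Σp_P4ᵢ² = 0.11² + 0.37² + 0.03² + 0.49² = 0.0121 + 0.1369 + 0.0009 + 0.2401 = 0.3900
B_P4 = 1 / 0.3900 = 2.5641
Σp_P2ᵢ² = 0.27² + 0.28² + 0.29² + 0.16² = 0.0729 + 0.0784 + 0.0841 + 0.0256 = 0.2610
B_P2 = 1 / 0.2610 = 3.8314
Highest B → broadest niche (most generalist): population P2 (B = 3.83).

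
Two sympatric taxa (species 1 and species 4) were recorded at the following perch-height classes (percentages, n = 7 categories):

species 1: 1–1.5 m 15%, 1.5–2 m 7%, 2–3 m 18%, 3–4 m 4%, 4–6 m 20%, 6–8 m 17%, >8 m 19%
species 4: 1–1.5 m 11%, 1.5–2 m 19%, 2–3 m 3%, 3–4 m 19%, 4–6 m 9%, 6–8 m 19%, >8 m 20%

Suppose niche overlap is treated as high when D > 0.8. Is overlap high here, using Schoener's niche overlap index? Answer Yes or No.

Convert percentages to proportions (divide by 100).
Σ|p₁ᵢ − p₂ᵢ| = 0.04 + 0.12 + 0.15 + 0.15 + 0.11 + 0.02 + 0.01 = 0.60
D = 1 − ½ × 0.60 = 1 − 0.300 = 0.7000
D = 0.7000 < 0.8 → No.

No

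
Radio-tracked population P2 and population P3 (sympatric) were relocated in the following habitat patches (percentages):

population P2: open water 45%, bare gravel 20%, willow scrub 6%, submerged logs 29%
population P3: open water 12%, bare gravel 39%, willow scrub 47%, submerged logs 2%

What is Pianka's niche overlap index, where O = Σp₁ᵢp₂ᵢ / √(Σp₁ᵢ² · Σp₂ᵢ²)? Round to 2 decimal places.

Convert percentages to proportions (divide by 100).
Σ p₁ᵢp₂ᵢ = 0.0540 + 0.0780 + 0.0282 + 0.0058 = 0.1660
Σp_1ᵢ² = 0.45² + 0.20² + 0.06² + 0.29² = 0.2025 + 0.0400 + 0.0036 + 0.0841 = 0.3302
Σp_2ᵢ² = 0.12² + 0.39² + 0.47² + 0.02² = 0.0144 + 0.1521 + 0.2209 + 0.0004 = 0.3878
O = 0.1660 / √(0.3302 × 0.3878) = 0.1660 / 0.35784 = 0.4639

0.46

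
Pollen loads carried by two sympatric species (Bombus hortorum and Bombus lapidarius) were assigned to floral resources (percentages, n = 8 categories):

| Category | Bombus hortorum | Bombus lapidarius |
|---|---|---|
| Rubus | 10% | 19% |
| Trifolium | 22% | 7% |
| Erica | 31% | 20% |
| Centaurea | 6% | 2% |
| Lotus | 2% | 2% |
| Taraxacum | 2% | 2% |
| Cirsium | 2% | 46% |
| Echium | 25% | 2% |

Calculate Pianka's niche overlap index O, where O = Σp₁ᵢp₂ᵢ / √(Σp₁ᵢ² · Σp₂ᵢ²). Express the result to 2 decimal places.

0.44

Convert percentages to proportions (divide by 100).
Σ p₁ᵢp₂ᵢ = 0.0190 + 0.0154 + 0.0620 + 0.0012 + 0.0004 + 0.0004 + 0.0092 + 0.0050 = 0.1126
Σp_1ᵢ² = 0.10² + 0.22² + 0.31² + 0.06² + 0.02² + 0.02² + 0.02² + 0.25² = 0.0100 + 0.0484 + 0.0961 + 0.0036 + 0.0004 + 0.0004 + 0.0004 + 0.0625 = 0.2218
Σp_2ᵢ² = 0.19² + 0.07² + 0.20² + 0.02² + 0.02² + 0.02² + 0.46² + 0.02² = 0.0361 + 0.0049 + 0.0400 + 0.0004 + 0.0004 + 0.0004 + 0.2116 + 0.0004 = 0.2942
O = 0.1126 / √(0.2218 × 0.2942) = 0.1126 / 0.25545 = 0.4408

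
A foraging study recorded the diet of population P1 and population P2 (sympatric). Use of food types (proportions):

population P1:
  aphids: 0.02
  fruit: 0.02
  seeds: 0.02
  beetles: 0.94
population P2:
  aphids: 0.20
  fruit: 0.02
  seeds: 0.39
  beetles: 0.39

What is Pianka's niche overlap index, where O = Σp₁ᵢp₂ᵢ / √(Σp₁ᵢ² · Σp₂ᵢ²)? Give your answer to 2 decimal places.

0.69

Σ p₁ᵢp₂ᵢ = 0.0040 + 0.0004 + 0.0078 + 0.3666 = 0.3788
Σp_1ᵢ² = 0.02² + 0.02² + 0.02² + 0.94² = 0.0004 + 0.0004 + 0.0004 + 0.8836 = 0.8848
Σp_2ᵢ² = 0.20² + 0.02² + 0.39² + 0.39² = 0.0400 + 0.0004 + 0.1521 + 0.1521 = 0.3446
O = 0.3788 / √(0.8848 × 0.3446) = 0.3788 / 0.55218 = 0.6860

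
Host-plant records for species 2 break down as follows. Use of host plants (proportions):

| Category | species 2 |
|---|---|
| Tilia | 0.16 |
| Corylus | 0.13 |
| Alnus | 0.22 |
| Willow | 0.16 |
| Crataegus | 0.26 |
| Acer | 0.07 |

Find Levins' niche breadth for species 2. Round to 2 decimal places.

5.29

Σpᵢ² = 0.16² + 0.13² + 0.22² + 0.16² + 0.26² + 0.07² = 0.0256 + 0.0169 + 0.0484 + 0.0256 + 0.0676 + 0.0049 = 0.1890
B = 1 / 0.1890 = 5.2910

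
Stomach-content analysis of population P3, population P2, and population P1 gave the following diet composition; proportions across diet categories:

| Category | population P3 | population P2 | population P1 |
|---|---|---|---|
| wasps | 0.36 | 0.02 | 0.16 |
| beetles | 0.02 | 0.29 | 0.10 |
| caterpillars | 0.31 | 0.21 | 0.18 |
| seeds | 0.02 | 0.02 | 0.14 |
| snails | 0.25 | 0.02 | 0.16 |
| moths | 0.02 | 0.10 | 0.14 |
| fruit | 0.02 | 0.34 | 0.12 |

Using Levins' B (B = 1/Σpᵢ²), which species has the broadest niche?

Σp_P3ᵢ² = 0.36² + 0.02² + 0.31² + 0.02² + 0.25² + 0.02² + 0.02² = 0.1296 + 0.0004 + 0.0961 + 0.0004 + 0.0625 + 0.0004 + 0.0004 = 0.2898
B_P3 = 1 / 0.2898 = 3.4507
Σp_P2ᵢ² = 0.02² + 0.29² + 0.21² + 0.02² + 0.02² + 0.10² + 0.34² = 0.0004 + 0.0841 + 0.0441 + 0.0004 + 0.0004 + 0.0100 + 0.1156 = 0.2550
B_P2 = 1 / 0.2550 = 3.9216
Σp_P1ᵢ² = 0.16² + 0.10² + 0.18² + 0.14² + 0.16² + 0.14² + 0.12² = 0.0256 + 0.0100 + 0.0324 + 0.0196 + 0.0256 + 0.0196 + 0.0144 = 0.1472
B_P1 = 1 / 0.1472 = 6.7935
Highest B → broadest niche (most generalist): population P1 (B = 6.79).

population P1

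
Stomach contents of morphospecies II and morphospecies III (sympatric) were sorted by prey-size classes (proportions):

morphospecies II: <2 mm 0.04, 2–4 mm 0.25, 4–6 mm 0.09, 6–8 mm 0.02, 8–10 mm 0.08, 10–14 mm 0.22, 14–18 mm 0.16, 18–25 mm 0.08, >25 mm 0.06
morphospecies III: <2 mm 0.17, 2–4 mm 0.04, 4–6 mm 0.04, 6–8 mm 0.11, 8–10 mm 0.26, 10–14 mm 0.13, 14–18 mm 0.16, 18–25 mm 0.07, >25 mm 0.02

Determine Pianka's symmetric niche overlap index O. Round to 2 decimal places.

Σ p₁ᵢp₂ᵢ = 0.0068 + 0.0100 + 0.0036 + 0.0022 + 0.0208 + 0.0286 + 0.0256 + 0.0056 + 0.0012 = 0.1044
Σp_1ᵢ² = 0.04² + 0.25² + 0.09² + 0.02² + 0.08² + 0.22² + 0.16² + 0.08² + 0.06² = 0.0016 + 0.0625 + 0.0081 + 0.0004 + 0.0064 + 0.0484 + 0.0256 + 0.0064 + 0.0036 = 0.1630
Σp_2ᵢ² = 0.17² + 0.04² + 0.04² + 0.11² + 0.26² + 0.13² + 0.16² + 0.07² + 0.02² = 0.0289 + 0.0016 + 0.0016 + 0.0121 + 0.0676 + 0.0169 + 0.0256 + 0.0049 + 0.0004 = 0.1596
O = 0.1044 / √(0.1630 × 0.1596) = 0.1044 / 0.16129 = 0.6473

0.65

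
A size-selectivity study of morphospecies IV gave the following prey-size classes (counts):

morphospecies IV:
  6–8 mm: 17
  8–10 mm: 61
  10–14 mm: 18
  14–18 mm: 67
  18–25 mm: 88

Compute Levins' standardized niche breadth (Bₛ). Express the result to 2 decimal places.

Proportions for morphospecies IV (n=251): 17/251=0.0677, 61/251=0.2430, 18/251=0.0717, 67/251=0.2669, 88/251=0.3506
Σpᵢ² = 0.0677² + 0.2430² + 0.0717² + 0.2669² + 0.3506² = 0.004583 + 0.059049 + 0.005141 + 0.071236 + 0.122920 = 0.262929
B = 1 / 0.262929 = 3.8033
Bₛ = (B − 1)/(n − 1) = (3.8033 − 1)/(5 − 1) = 2.8033/4 = 0.7008

0.70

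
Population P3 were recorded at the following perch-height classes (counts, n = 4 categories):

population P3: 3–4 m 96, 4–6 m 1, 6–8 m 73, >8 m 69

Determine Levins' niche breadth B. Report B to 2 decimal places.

Proportions for population P3 (n=239): 96/239=0.4017, 1/239=0.0042, 73/239=0.3054, 69/239=0.2887
Σpᵢ² = 0.4017² + 0.0042² + 0.3054² + 0.2887² = 0.161363 + 0.000018 + 0.093269 + 0.083348 = 0.337998
B = 1 / 0.337998 = 2.9586

2.96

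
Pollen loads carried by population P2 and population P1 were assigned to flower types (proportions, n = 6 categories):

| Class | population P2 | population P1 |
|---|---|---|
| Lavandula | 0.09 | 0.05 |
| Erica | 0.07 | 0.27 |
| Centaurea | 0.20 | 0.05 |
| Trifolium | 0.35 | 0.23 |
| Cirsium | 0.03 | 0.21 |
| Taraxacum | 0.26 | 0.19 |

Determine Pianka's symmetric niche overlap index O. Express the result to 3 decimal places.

0.747

Σ p₁ᵢp₂ᵢ = 0.0045 + 0.0189 + 0.0100 + 0.0805 + 0.0063 + 0.0494 = 0.1696
Σp_1ᵢ² = 0.09² + 0.07² + 0.20² + 0.35² + 0.03² + 0.26² = 0.0081 + 0.0049 + 0.0400 + 0.1225 + 0.0009 + 0.0676 = 0.2440
Σp_2ᵢ² = 0.05² + 0.27² + 0.05² + 0.23² + 0.21² + 0.19² = 0.0025 + 0.0729 + 0.0025 + 0.0529 + 0.0441 + 0.0361 = 0.2110
O = 0.1696 / √(0.2440 × 0.2110) = 0.1696 / 0.226901 = 0.74746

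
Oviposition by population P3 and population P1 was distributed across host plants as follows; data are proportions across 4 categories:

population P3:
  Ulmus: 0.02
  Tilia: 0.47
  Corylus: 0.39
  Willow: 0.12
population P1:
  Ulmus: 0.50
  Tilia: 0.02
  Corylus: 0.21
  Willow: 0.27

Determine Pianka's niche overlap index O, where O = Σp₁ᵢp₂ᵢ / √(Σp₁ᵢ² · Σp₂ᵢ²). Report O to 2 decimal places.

0.35

Σ p₁ᵢp₂ᵢ = 0.0100 + 0.0094 + 0.0819 + 0.0324 = 0.1337
Σp_1ᵢ² = 0.02² + 0.47² + 0.39² + 0.12² = 0.0004 + 0.2209 + 0.1521 + 0.0144 = 0.3878
Σp_2ᵢ² = 0.50² + 0.02² + 0.21² + 0.27² = 0.2500 + 0.0004 + 0.0441 + 0.0729 = 0.3674
O = 0.1337 / √(0.3878 × 0.3674) = 0.1337 / 0.37746 = 0.3542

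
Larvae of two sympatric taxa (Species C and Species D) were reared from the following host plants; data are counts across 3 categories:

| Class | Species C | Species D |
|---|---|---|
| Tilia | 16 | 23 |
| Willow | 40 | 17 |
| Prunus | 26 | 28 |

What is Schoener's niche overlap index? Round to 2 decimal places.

0.76

Proportions for Species C (n=82): 16/82=0.1951, 40/82=0.4878, 26/82=0.3171
Proportions for Species D (n=68): 23/68=0.3382, 17/68=0.2500, 28/68=0.4118
Σ|p₁ᵢ − p₂ᵢ| = 0.1431 + 0.2378 + 0.0947 = 0.4756
D = 1 − ½ × 0.4756 = 1 − 0.23780 = 0.76220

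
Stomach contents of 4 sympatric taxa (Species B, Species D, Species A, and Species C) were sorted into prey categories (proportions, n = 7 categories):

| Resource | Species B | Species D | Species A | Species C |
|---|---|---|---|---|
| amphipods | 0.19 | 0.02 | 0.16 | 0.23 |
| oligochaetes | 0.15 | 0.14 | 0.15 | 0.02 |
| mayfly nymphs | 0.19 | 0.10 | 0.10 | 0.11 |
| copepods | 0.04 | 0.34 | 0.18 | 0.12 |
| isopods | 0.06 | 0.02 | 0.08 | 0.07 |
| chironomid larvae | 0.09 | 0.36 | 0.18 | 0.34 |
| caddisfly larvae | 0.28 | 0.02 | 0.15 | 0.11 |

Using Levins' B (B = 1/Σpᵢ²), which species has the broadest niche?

Σp_Bᵢ² = 0.19² + 0.15² + 0.19² + 0.04² + 0.06² + 0.09² + 0.28² = 0.0361 + 0.0225 + 0.0361 + 0.0016 + 0.0036 + 0.0081 + 0.0784 = 0.1864
B_B = 1 / 0.1864 = 5.3648
Σp_Dᵢ² = 0.02² + 0.14² + 0.10² + 0.34² + 0.02² + 0.36² + 0.02² = 0.0004 + 0.0196 + 0.0100 + 0.1156 + 0.0004 + 0.1296 + 0.0004 = 0.2760
B_D = 1 / 0.2760 = 3.6232
Σp_Aᵢ² = 0.16² + 0.15² + 0.10² + 0.18² + 0.08² + 0.18² + 0.15² = 0.0256 + 0.0225 + 0.0100 + 0.0324 + 0.0064 + 0.0324 + 0.0225 = 0.1518
B_A = 1 / 0.1518 = 6.5876
Σp_Cᵢ² = 0.23² + 0.02² + 0.11² + 0.12² + 0.07² + 0.34² + 0.11² = 0.0529 + 0.0004 + 0.0121 + 0.0144 + 0.0049 + 0.1156 + 0.0121 = 0.2124
B_C = 1 / 0.2124 = 4.7081
Highest B → broadest niche (most generalist): Species A (B = 6.59).

Species A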